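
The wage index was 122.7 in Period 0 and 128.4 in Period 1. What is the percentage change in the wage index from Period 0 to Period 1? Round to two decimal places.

4.65%

Change = (128.4 − 122.7) / 122.7 × 100
       = 5.7 / 122.7 × 100 = 4.6455%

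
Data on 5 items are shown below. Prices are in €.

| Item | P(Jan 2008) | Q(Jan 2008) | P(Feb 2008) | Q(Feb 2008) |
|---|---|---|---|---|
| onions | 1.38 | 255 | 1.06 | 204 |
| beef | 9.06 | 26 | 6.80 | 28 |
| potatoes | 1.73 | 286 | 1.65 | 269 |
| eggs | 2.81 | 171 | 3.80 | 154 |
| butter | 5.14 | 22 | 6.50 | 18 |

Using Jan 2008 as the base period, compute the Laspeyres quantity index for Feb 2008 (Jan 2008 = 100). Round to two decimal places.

Laspeyres quantity index uses base-period prices as weights.
ΣP(Jan 2008)·Q(Feb 2008) = 1.38×204 + 9.06×28 + 1.73×269 + 2.81×154 + 5.14×18 = 281.52 + 253.68 + 465.37 + 432.74 + 92.52 = 1525.83
ΣP(Jan 2008)·Q(Jan 2008) = 1.38×255 + 9.06×26 + 1.73×286 + 2.81×171 + 5.14×22 = 351.9 + 235.56 + 494.78 + 480.51 + 113.08 = 1675.83
Index = 1525.83 / 1675.83 × 100 = 91.0492

91.05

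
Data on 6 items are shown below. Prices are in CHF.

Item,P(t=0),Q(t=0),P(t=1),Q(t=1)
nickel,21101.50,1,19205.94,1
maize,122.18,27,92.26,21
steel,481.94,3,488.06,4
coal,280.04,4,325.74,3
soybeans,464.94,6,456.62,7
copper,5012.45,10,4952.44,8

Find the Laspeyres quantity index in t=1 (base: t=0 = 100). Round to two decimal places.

Laspeyres quantity index uses base-period prices as weights.
ΣP(t=0)·Q(t=1) = 21101.50×1 + 122.18×21 + 481.94×4 + 280.04×3 + 464.94×7 + 5012.45×8 = 21101.5 + 2565.78 + 1927.76 + 840.12 + 3254.58 + 40099.6 = 69789.34
ΣP(t=0)·Q(t=0) = 21101.50×1 + 122.18×27 + 481.94×3 + 280.04×4 + 464.94×6 + 5012.45×10 = 21101.5 + 3298.86 + 1445.82 + 1120.16 + 2789.64 + 50124.5 = 79880.48
Index = 69789.34 / 79880.48 × 100 = 87.3672

87.37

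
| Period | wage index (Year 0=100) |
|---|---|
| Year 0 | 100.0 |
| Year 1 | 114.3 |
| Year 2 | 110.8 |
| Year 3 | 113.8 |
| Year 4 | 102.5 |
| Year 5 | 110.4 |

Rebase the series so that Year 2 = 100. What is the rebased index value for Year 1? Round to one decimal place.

103.2

Rebased(Year 1) = 114.3 / 110.8 × 100 = 103.1588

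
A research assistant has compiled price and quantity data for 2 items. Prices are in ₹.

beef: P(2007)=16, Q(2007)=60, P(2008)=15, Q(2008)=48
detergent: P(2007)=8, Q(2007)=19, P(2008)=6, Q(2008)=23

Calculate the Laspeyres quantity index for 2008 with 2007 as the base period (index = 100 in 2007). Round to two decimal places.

85.61

Laspeyres quantity index uses base-period prices as weights.
ΣP(2007)·Q(2008) = 16×48 + 8×23 = 768 + 184 = 952
ΣP(2007)·Q(2007) = 16×60 + 8×19 = 960 + 152 = 1112
Index = 952 / 1112 × 100 = 85.6115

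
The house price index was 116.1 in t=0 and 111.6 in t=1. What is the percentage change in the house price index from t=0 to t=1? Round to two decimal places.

-3.88%

Change = (111.6 − 116.1) / 116.1 × 100
       = -4.5 / 116.1 × 100 = -3.8760%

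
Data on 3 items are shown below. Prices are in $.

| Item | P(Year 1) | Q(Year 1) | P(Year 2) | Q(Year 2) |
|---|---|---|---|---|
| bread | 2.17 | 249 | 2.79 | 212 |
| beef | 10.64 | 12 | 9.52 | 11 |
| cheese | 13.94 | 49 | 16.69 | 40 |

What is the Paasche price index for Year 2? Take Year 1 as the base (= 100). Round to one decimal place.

120.2

Paasche price index uses current-period quantities as weights.
ΣP(Year 2)·Q(Year 2) = 2.79×212 + 9.52×11 + 16.69×40 = 591.48 + 104.72 + 667.6 = 1363.8
ΣP(Year 1)·Q(Year 2) = 2.17×212 + 10.64×11 + 13.94×40 = 460.04 + 117.04 + 557.6 = 1134.68
Index = 1363.8 / 1134.68 × 100 = 120.1925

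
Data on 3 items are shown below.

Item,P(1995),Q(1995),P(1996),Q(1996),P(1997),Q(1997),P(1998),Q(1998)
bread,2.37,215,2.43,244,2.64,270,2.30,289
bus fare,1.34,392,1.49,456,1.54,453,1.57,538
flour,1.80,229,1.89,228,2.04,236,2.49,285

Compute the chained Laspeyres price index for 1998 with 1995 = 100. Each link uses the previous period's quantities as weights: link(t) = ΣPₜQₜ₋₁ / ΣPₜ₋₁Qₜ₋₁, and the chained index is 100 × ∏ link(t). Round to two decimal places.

114.81

Link 1995→1996:
ΣP(1996)Q(1995) = 2.43×215 + 1.49×392 + 1.89×229 = 522.45 + 584.08 + 432.81 = 1539.34
ΣP(1995)Q(1995) = 2.37×215 + 1.34×392 + 1.80×229 = 509.55 + 525.28 + 412.2 = 1447.03
link = 1539.34/1447.03 = 1.063793
Link 1996→1997:
ΣP(1997)Q(1996) = 2.64×244 + 1.54×456 + 2.04×228 = 644.16 + 702.24 + 465.12 = 1811.52
ΣP(1996)Q(1996) = 2.43×244 + 1.49×456 + 1.89×228 = 592.92 + 679.44 + 430.92 = 1703.28
link = 1811.52/1703.28 = 1.063548
Link 1997→1998:
ΣP(1998)Q(1997) = 2.30×270 + 1.57×453 + 2.49×236 = 621 + 711.21 + 587.64 = 1919.85
ΣP(1997)Q(1997) = 2.64×270 + 1.54×453 + 2.04×236 = 712.8 + 697.62 + 481.44 = 1891.86
link = 1919.85/1891.86 = 1.014795
Chained index = 100 × 1.063793 × 1.063548 × 1.014795 = 114.8134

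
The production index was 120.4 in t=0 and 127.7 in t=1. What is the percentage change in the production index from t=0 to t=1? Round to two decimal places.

Change = (127.7 − 120.4) / 120.4 × 100
       = 7.3 / 120.4 × 100 = 6.0631%

6.06%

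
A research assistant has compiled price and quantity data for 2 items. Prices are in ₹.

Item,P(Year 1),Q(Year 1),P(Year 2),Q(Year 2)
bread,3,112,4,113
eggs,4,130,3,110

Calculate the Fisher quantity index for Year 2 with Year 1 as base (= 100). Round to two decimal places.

92.15

Laspeyres component (base-period weights):
ΣP(Year 1)Q(Year 2) = 3×113 + 4×110 = 339 + 440 = 779
ΣP(Year 1)Q(Year 1) = 3×112 + 4×130 = 336 + 520 = 856
L = 779 / 856 × 100 = 91.0047
Paasche component (current-period weights):
ΣP(Year 2)Q(Year 2) = 4×113 + 3×110 = 452 + 330 = 782
ΣP(Year 2)Q(Year 1) = 4×112 + 3×130 = 448 + 390 = 838
P = 782 / 838 × 100 = 93.3174
Fisher = √(L × P) = √(91.0047 × 93.3174) = 92.1538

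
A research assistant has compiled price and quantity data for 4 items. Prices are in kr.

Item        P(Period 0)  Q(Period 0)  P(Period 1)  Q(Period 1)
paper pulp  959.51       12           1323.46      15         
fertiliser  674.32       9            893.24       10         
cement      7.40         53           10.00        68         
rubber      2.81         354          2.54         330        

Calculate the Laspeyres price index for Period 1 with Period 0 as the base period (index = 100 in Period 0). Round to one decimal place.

133.6

Laspeyres price index uses base-period quantities as weights.
ΣP(Period 1)·Q(Period 0) = 1323.46×12 + 893.24×9 + 10.00×53 + 2.54×354 = 15881.52 + 8039.16 + 530 + 899.16 = 25349.84
ΣP(Period 0)·Q(Period 0) = 959.51×12 + 674.32×9 + 7.40×53 + 2.81×354 = 11514.12 + 6068.88 + 392.2 + 994.74 = 18969.94
Index = 25349.84 / 18969.94 × 100 = 133.6316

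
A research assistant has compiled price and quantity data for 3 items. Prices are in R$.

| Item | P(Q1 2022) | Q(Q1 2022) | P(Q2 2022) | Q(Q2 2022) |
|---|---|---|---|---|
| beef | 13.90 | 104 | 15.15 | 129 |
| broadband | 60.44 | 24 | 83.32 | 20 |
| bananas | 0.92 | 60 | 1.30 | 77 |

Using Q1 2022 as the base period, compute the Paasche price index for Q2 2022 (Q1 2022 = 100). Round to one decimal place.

121.1

Paasche price index uses current-period quantities as weights.
ΣP(Q2 2022)·Q(Q2 2022) = 15.15×129 + 83.32×20 + 1.30×77 = 1954.35 + 1666.4 + 100.1 = 3720.85
ΣP(Q1 2022)·Q(Q2 2022) = 13.90×129 + 60.44×20 + 0.92×77 = 1793.1 + 1208.8 + 70.84 = 3072.74
Index = 3720.85 / 3072.74 × 100 = 121.0922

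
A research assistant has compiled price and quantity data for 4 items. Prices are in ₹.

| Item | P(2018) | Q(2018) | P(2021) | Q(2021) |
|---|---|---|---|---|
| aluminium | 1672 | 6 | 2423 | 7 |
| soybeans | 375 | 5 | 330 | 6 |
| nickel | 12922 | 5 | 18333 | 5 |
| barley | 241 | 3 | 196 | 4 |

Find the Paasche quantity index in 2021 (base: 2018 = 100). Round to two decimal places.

Paasche quantity index uses current-period prices as weights.
ΣP(2021)·Q(2021) = 2423×7 + 330×6 + 18333×5 + 196×4 = 16961 + 1980 + 91665 + 784 = 111390
ΣP(2021)·Q(2018) = 2423×6 + 330×5 + 18333×5 + 196×3 = 14538 + 1650 + 91665 + 588 = 108441
Index = 111390 / 108441 × 100 = 102.7195

102.72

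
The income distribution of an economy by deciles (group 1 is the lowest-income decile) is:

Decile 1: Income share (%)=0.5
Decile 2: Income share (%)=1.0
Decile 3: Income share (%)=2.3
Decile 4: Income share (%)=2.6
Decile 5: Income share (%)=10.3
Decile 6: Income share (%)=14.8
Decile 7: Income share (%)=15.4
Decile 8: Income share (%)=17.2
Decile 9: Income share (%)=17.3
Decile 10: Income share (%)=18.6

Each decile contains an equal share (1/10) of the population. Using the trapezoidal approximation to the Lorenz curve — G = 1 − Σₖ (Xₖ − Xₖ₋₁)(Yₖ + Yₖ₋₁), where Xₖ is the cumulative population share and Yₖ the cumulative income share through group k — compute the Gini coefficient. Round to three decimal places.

Cumulative income shares Yₖ: 0.0050, 0.0150, 0.0380, 0.0640, 0.1670, 0.3150, 0.4690, 0.6410, 0.8140, 1.0000
Σ (Xₖ−Xₖ₋₁)(Yₖ+Yₖ₋₁) = (1/10)(0.0050+0.0000) + (1/10)(0.0150+0.0050) + (1/10)(0.0380+0.0150) + (1/10)(0.0640+0.0380) + (1/10)(0.1670+0.0640) + (1/10)(0.3150+0.1670) + (1/10)(0.4690+0.3150) + (1/10)(0.6410+0.4690) + (1/10)(0.8140+0.6410) + (1/10)(1.0000+0.8140)
  = 0.0005 + 0.0020 + 0.0053 + 0.0102 + 0.0231 + 0.0482 + 0.0784 + 0.1110 + 0.1455 + 0.1814 = 0.6056
G = 1 − 0.6056 = 0.3944

0.394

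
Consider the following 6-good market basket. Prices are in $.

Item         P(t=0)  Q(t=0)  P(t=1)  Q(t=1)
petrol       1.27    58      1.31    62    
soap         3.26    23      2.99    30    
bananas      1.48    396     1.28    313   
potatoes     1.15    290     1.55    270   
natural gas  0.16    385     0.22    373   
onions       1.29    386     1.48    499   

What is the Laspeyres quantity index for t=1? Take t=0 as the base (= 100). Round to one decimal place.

101.6

Laspeyres quantity index uses base-period prices as weights.
ΣP(t=0)·Q(t=1) = 1.27×62 + 3.26×30 + 1.48×313 + 1.15×270 + 0.16×373 + 1.29×499 = 78.74 + 97.8 + 463.24 + 310.5 + 59.68 + 643.71 = 1653.67
ΣP(t=0)·Q(t=0) = 1.27×58 + 3.26×23 + 1.48×396 + 1.15×290 + 0.16×385 + 1.29×386 = 73.66 + 74.98 + 586.08 + 333.5 + 61.6 + 497.94 = 1627.76
Index = 1653.67 / 1627.76 × 100 = 101.5918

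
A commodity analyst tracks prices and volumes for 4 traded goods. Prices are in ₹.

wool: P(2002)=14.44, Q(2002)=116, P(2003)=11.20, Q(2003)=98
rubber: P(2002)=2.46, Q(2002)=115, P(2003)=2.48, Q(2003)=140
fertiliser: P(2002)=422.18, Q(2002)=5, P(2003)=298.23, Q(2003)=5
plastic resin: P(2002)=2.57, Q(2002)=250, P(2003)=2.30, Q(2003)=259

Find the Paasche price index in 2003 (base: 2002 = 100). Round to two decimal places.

77.86

Paasche price index uses current-period quantities as weights.
ΣP(2003)·Q(2003) = 11.20×98 + 2.48×140 + 298.23×5 + 2.30×259 = 1097.6 + 347.2 + 1491.15 + 595.7 = 3531.65
ΣP(2002)·Q(2003) = 14.44×98 + 2.46×140 + 422.18×5 + 2.57×259 = 1415.12 + 344.4 + 2110.9 + 665.63 = 4536.05
Index = 3531.65 / 4536.05 × 100 = 77.8574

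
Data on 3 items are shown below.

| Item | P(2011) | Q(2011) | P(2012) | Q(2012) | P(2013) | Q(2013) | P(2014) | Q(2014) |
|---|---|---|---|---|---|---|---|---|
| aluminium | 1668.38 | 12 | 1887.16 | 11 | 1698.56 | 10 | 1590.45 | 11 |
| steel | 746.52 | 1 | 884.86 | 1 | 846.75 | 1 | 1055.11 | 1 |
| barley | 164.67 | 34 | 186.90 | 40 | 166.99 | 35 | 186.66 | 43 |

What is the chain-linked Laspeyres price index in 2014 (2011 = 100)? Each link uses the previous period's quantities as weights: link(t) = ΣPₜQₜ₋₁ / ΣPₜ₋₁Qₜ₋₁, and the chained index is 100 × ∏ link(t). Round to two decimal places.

Link 2011→2012:
ΣP(2012)Q(2011) = 1887.16×12 + 884.86×1 + 186.90×34 = 22645.92 + 884.86 + 6354.6 = 29885.38
ΣP(2011)Q(2011) = 1668.38×12 + 746.52×1 + 164.67×34 = 20020.56 + 746.52 + 5598.78 = 26365.86
link = 29885.38/26365.86 = 1.133488
Link 2012→2013:
ΣP(2013)Q(2012) = 1698.56×11 + 846.75×1 + 166.99×40 = 18684.16 + 846.75 + 6679.6 = 26210.51
ΣP(2012)Q(2012) = 1887.16×11 + 884.86×1 + 186.90×40 = 20758.76 + 884.86 + 7476 = 29119.62
link = 26210.51/29119.62 = 0.900098
Link 2013→2014:
ΣP(2014)Q(2013) = 1590.45×10 + 1055.11×1 + 186.66×35 = 15904.5 + 1055.11 + 6533.1 = 23492.71
ΣP(2013)Q(2013) = 1698.56×10 + 846.75×1 + 166.99×35 = 16985.6 + 846.75 + 5844.65 = 23677
link = 23492.71/23677 = 0.992216
Chained index = 100 × 1.133488 × 0.900098 × 0.992216 = 101.2309

101.23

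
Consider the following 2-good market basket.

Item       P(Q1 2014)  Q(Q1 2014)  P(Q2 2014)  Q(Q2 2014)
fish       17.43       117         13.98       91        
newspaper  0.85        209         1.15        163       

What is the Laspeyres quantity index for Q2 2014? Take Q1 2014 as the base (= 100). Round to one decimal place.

Laspeyres quantity index uses base-period prices as weights.
ΣP(Q1 2014)·Q(Q2 2014) = 17.43×91 + 0.85×163 = 1586.13 + 138.55 = 1724.68
ΣP(Q1 2014)·Q(Q1 2014) = 17.43×117 + 0.85×209 = 2039.31 + 177.65 = 2216.96
Index = 1724.68 / 2216.96 × 100 = 77.7948

77.8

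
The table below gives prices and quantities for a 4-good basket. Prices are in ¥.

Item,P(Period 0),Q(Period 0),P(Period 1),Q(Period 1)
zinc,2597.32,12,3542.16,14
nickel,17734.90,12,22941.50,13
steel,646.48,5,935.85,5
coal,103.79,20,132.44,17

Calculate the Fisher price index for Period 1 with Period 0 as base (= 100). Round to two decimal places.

130.44

Laspeyres component (base-period weights):
ΣP(Period 1)Q(Period 0) = 3542.16×12 + 22941.50×12 + 935.85×5 + 132.44×20 = 42505.92 + 275298 + 4679.25 + 2648.8 = 325131.97
ΣP(Period 0)Q(Period 0) = 2597.32×12 + 17734.90×12 + 646.48×5 + 103.79×20 = 31167.84 + 212818.8 + 3232.4 + 2075.8 = 249294.84
L = 325131.97 / 249294.84 × 100 = 130.4207
Paasche component (current-period weights):
ΣP(Period 1)Q(Period 1) = 3542.16×14 + 22941.50×13 + 935.85×5 + 132.44×17 = 49590.24 + 298239.5 + 4679.25 + 2251.48 = 354760.47
ΣP(Period 0)Q(Period 1) = 2597.32×14 + 17734.90×13 + 646.48×5 + 103.79×17 = 36362.48 + 230553.7 + 3232.4 + 1764.43 = 271913.01
P = 354760.47 / 271913.01 × 100 = 130.4684
Fisher = √(L × P) = √(130.4207 × 130.4684) = 130.4445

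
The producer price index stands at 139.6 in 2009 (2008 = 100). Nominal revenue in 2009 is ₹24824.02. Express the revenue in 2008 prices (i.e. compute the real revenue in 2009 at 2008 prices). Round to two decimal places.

Real = Nominal ÷ (Index/100) = 24824.02 ÷ (139.6/100)
     = 24824.02 ÷ 1.396 = 17782.2493

17782.25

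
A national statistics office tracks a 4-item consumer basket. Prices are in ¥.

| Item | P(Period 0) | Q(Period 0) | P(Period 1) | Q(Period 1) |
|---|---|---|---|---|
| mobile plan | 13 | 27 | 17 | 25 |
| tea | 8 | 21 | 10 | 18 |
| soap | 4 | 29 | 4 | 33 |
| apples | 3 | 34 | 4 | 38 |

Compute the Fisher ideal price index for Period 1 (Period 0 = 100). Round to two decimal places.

Laspeyres component (base-period weights):
ΣP(Period 1)Q(Period 0) = 17×27 + 10×21 + 4×29 + 4×34 = 459 + 210 + 116 + 136 = 921
ΣP(Period 0)Q(Period 0) = 13×27 + 8×21 + 4×29 + 3×34 = 351 + 168 + 116 + 102 = 737
L = 921 / 737 × 100 = 124.9661
Paasche component (current-period weights):
ΣP(Period 1)Q(Period 1) = 17×25 + 10×18 + 4×33 + 4×38 = 425 + 180 + 132 + 152 = 889
ΣP(Period 0)Q(Period 1) = 13×25 + 8×18 + 4×33 + 3×38 = 325 + 144 + 132 + 114 = 715
P = 889 / 715 × 100 = 124.3357
Fisher = √(L × P) = √(124.9661 × 124.3357) = 124.6505

124.65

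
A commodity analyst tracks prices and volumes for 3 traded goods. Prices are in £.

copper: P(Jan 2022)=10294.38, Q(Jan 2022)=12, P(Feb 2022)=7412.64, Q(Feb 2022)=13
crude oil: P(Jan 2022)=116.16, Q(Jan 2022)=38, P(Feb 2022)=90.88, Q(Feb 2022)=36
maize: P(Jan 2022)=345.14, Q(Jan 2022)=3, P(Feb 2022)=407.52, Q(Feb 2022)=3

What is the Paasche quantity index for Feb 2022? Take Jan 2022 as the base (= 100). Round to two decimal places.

Paasche quantity index uses current-period prices as weights.
ΣP(Feb 2022)·Q(Feb 2022) = 7412.64×13 + 90.88×36 + 407.52×3 = 96364.32 + 3271.68 + 1222.56 = 100858.56
ΣP(Feb 2022)·Q(Jan 2022) = 7412.64×12 + 90.88×38 + 407.52×3 = 88951.68 + 3453.44 + 1222.56 = 93627.68
Index = 100858.56 / 93627.68 × 100 = 107.7230

107.72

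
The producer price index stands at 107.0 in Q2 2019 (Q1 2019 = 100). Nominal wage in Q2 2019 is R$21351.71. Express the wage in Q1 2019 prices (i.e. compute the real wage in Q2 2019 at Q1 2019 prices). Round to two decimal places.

Real = Nominal ÷ (Index/100) = 21351.71 ÷ (107.0/100)
     = 21351.71 ÷ 1.070 = 19954.8692

19954.87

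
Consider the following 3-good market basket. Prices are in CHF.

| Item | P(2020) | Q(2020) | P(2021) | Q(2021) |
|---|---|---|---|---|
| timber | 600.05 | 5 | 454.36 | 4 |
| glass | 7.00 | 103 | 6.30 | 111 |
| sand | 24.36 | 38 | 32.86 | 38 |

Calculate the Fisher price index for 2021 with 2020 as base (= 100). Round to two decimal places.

Laspeyres component (base-period weights):
ΣP(2021)Q(2020) = 454.36×5 + 6.30×103 + 32.86×38 = 2271.8 + 648.9 + 1248.68 = 4169.38
ΣP(2020)Q(2020) = 600.05×5 + 7.00×103 + 24.36×38 = 3000.25 + 721 + 925.68 = 4646.93
L = 4169.38 / 4646.93 × 100 = 89.7233
Paasche component (current-period weights):
ΣP(2021)Q(2021) = 454.36×4 + 6.30×111 + 32.86×38 = 1817.44 + 699.3 + 1248.68 = 3765.42
ΣP(2020)Q(2021) = 600.05×4 + 7.00×111 + 24.36×38 = 2400.2 + 777 + 925.68 = 4102.88
P = 3765.42 / 4102.88 × 100 = 91.7750
Fisher = √(L × P) = √(89.7233 × 91.7750) = 90.7434

90.74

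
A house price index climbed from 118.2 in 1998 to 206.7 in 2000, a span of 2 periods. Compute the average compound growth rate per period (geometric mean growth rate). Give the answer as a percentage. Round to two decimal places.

Growth factor = (206.7/118.2)^(1/2) = (1.748731)^(1/2) = 1.322396
Growth rate = 1.322396 − 1 = 0.322396 = 32.2396%

32.24%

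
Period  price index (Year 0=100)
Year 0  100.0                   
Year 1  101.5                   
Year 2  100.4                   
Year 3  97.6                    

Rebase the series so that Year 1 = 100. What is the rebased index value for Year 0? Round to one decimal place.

98.5

Rebased(Year 0) = 100.0 / 101.5 × 100 = 98.5222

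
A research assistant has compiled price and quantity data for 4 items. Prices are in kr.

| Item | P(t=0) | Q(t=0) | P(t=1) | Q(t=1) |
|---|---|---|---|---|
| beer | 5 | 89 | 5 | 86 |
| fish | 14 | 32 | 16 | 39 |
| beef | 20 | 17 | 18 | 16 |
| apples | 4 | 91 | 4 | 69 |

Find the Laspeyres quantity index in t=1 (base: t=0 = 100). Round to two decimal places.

Laspeyres quantity index uses base-period prices as weights.
ΣP(t=0)·Q(t=1) = 5×86 + 14×39 + 20×16 + 4×69 = 430 + 546 + 320 + 276 = 1572
ΣP(t=0)·Q(t=0) = 5×89 + 14×32 + 20×17 + 4×91 = 445 + 448 + 340 + 364 = 1597
Index = 1572 / 1597 × 100 = 98.4346

98.43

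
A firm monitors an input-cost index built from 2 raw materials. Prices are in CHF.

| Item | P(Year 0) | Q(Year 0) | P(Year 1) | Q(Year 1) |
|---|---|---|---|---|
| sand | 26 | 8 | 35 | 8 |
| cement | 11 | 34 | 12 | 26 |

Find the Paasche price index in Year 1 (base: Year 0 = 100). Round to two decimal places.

119.84

Paasche price index uses current-period quantities as weights.
ΣP(Year 1)·Q(Year 1) = 35×8 + 12×26 = 280 + 312 = 592
ΣP(Year 0)·Q(Year 1) = 26×8 + 11×26 = 208 + 286 = 494
Index = 592 / 494 × 100 = 119.8381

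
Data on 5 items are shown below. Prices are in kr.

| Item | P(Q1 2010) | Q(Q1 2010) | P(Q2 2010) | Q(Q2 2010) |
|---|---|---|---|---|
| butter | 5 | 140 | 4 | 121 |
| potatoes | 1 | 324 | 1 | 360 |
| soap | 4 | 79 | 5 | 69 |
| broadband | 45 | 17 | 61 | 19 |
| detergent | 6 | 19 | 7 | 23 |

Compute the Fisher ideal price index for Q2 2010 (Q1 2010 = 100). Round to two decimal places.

111.33

Laspeyres component (base-period weights):
ΣP(Q2 2010)Q(Q1 2010) = 4×140 + 1×324 + 5×79 + 61×17 + 7×19 = 560 + 324 + 395 + 1037 + 133 = 2449
ΣP(Q1 2010)Q(Q1 2010) = 5×140 + 1×324 + 4×79 + 45×17 + 6×19 = 700 + 324 + 316 + 765 + 114 = 2219
L = 2449 / 2219 × 100 = 110.3650
Paasche component (current-period weights):
ΣP(Q2 2010)Q(Q2 2010) = 4×121 + 1×360 + 5×69 + 61×19 + 7×23 = 484 + 360 + 345 + 1159 + 161 = 2509
ΣP(Q1 2010)Q(Q2 2010) = 5×121 + 1×360 + 4×69 + 45×19 + 6×23 = 605 + 360 + 276 + 855 + 138 = 2234
P = 2509 / 2234 × 100 = 112.3098
Fisher = √(L × P) = √(110.3650 × 112.3098) = 111.3331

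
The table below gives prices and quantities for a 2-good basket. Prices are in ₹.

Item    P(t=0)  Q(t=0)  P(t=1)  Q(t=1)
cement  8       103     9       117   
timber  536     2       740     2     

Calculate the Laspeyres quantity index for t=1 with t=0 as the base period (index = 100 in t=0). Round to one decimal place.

Laspeyres quantity index uses base-period prices as weights.
ΣP(t=0)·Q(t=1) = 8×117 + 536×2 = 936 + 1072 = 2008
ΣP(t=0)·Q(t=0) = 8×103 + 536×2 = 824 + 1072 = 1896
Index = 2008 / 1896 × 100 = 105.9072

105.9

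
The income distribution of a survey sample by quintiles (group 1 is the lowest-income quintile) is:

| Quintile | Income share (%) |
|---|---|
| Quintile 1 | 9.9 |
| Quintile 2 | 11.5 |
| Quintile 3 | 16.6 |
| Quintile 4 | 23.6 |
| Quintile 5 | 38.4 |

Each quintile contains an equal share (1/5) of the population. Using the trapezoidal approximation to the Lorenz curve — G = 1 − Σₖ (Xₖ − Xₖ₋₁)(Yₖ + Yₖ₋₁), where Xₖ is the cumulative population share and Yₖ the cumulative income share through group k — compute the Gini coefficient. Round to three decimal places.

0.276

Cumulative income shares Yₖ: 0.0990, 0.2140, 0.3800, 0.6160, 1.0000
Σ (Xₖ−Xₖ₋₁)(Yₖ+Yₖ₋₁) = (1/5)(0.0990+0.0000) + (1/5)(0.2140+0.0990) + (1/5)(0.3800+0.2140) + (1/5)(0.6160+0.3800) + (1/5)(1.0000+0.6160)
  = 0.0198 + 0.0626 + 0.1188 + 0.1992 + 0.3232 = 0.7236
G = 1 − 0.7236 = 0.2764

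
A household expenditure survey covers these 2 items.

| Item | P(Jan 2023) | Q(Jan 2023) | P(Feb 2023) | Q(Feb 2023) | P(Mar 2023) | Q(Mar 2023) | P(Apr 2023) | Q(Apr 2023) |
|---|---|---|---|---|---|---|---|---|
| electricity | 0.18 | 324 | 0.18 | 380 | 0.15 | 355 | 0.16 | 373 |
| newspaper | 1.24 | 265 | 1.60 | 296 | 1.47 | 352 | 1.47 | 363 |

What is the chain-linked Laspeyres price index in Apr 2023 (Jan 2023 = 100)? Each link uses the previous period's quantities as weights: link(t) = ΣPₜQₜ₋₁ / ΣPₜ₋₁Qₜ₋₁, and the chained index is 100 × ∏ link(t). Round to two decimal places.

113.89

Link Jan 2023→Feb 2023:
ΣP(Feb 2023)Q(Jan 2023) = 0.18×324 + 1.60×265 = 58.32 + 424 = 482.32
ΣP(Jan 2023)Q(Jan 2023) = 0.18×324 + 1.24×265 = 58.32 + 328.6 = 386.92
link = 482.32/386.92 = 1.246563
Link Feb 2023→Mar 2023:
ΣP(Mar 2023)Q(Feb 2023) = 0.15×380 + 1.47×296 = 57 + 435.12 = 492.12
ΣP(Feb 2023)Q(Feb 2023) = 0.18×380 + 1.60×296 = 68.4 + 473.6 = 542
link = 492.12/542 = 0.907970
Link Mar 2023→Apr 2023:
ΣP(Apr 2023)Q(Mar 2023) = 0.16×355 + 1.47×352 = 56.8 + 517.44 = 574.24
ΣP(Mar 2023)Q(Mar 2023) = 0.15×355 + 1.47×352 = 53.25 + 517.44 = 570.69
link = 574.24/570.69 = 1.006221
Chained index = 100 × 1.246563 × 0.907970 × 1.006221 = 113.8883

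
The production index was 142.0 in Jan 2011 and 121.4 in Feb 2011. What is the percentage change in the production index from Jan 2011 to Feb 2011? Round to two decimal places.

Change = (121.4 − 142.0) / 142.0 × 100
       = -20.6 / 142.0 × 100 = -14.5070%

-14.51%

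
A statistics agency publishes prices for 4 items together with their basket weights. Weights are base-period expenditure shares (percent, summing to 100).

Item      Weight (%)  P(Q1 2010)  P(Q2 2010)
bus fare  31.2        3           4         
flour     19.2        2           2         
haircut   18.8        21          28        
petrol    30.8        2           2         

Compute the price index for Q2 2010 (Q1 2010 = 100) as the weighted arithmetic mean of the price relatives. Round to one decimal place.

bus fare: 31.2 × (4/3) = 31.2 × 1.333333 = 41.6000
flour: 19.2 × (2/2) = 19.2 × 1.000000 = 19.2000
haircut: 18.8 × (28/21) = 18.8 × 1.333333 = 25.0667
petrol: 30.8 × (2/2) = 30.8 × 1.000000 = 30.8000
Index = Σ wᵢ·(p₁ᵢ/p₀ᵢ) = 41.6000 + 19.2000 + 25.0667 + 30.8000 = 116.6667

116.7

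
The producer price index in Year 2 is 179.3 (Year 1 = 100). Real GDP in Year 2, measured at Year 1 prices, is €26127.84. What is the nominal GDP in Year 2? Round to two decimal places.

46847.22

Nominal = Real × (Index/100) = 26127.84 × (179.3/100)
        = 26127.84 × 1.793 = 46847.2171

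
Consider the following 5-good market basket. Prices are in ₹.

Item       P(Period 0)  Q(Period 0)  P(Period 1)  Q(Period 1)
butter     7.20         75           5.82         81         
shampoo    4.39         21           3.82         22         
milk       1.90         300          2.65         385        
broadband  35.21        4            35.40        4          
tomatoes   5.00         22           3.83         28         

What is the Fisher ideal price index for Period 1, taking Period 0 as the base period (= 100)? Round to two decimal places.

Laspeyres component (base-period weights):
ΣP(Period 1)Q(Period 0) = 5.82×75 + 3.82×21 + 2.65×300 + 35.40×4 + 3.83×22 = 436.5 + 80.22 + 795 + 141.6 + 84.26 = 1537.58
ΣP(Period 0)Q(Period 0) = 7.20×75 + 4.39×21 + 1.90×300 + 35.21×4 + 5.00×22 = 540 + 92.19 + 570 + 140.84 + 110 = 1453.03
L = 1537.58 / 1453.03 × 100 = 105.8189
Paasche component (current-period weights):
ΣP(Period 1)Q(Period 1) = 5.82×81 + 3.82×22 + 2.65×385 + 35.40×4 + 3.83×28 = 471.42 + 84.04 + 1020.25 + 141.6 + 107.24 = 1824.55
ΣP(Period 0)Q(Period 1) = 7.20×81 + 4.39×22 + 1.90×385 + 35.21×4 + 5.00×28 = 583.2 + 96.58 + 731.5 + 140.84 + 140 = 1692.12
P = 1824.55 / 1692.12 × 100 = 107.8263
Fisher = √(L × P) = √(105.8189 × 107.8263) = 106.8179

106.82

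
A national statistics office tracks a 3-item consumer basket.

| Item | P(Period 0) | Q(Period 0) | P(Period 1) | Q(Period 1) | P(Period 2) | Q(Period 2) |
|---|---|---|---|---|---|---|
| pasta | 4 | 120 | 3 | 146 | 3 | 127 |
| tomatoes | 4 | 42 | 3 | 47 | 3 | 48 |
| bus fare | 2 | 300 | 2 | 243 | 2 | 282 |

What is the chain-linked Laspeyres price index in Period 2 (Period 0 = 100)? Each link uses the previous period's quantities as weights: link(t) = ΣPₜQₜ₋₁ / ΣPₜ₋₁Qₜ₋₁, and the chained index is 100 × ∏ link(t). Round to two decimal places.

87.02

Link Period 0→Period 1:
ΣP(Period 1)Q(Period 0) = 3×120 + 3×42 + 2×300 = 360 + 126 + 600 = 1086
ΣP(Period 0)Q(Period 0) = 4×120 + 4×42 + 2×300 = 480 + 168 + 600 = 1248
link = 1086/1248 = 0.870192
Link Period 1→Period 2:
ΣP(Period 2)Q(Period 1) = 3×146 + 3×47 + 2×243 = 438 + 141 + 486 = 1065
ΣP(Period 1)Q(Period 1) = 3×146 + 3×47 + 2×243 = 438 + 141 + 486 = 1065
link = 1065/1065 = 1.000000
Chained index = 100 × 0.870192 × 1.000000 = 87.0192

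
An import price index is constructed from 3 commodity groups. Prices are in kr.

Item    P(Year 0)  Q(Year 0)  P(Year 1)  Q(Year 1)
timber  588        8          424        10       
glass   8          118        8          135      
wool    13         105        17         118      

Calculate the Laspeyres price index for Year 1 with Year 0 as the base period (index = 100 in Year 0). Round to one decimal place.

87.3

Laspeyres price index uses base-period quantities as weights.
ΣP(Year 1)·Q(Year 0) = 424×8 + 8×118 + 17×105 = 3392 + 944 + 1785 = 6121
ΣP(Year 0)·Q(Year 0) = 588×8 + 8×118 + 13×105 = 4704 + 944 + 1365 = 7013
Index = 6121 / 7013 × 100 = 87.2808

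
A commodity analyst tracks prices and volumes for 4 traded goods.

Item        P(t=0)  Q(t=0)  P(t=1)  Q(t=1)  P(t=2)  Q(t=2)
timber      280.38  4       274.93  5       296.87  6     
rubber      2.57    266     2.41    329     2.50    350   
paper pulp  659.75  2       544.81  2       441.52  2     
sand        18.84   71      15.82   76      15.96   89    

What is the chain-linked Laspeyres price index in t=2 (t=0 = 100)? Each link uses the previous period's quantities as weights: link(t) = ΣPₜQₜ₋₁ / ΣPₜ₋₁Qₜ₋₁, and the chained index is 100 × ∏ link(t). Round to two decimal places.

87.48

Link t=0→t=1:
ΣP(t=1)Q(t=0) = 274.93×4 + 2.41×266 + 544.81×2 + 15.82×71 = 1099.72 + 641.06 + 1089.62 + 1123.22 = 3953.62
ΣP(t=0)Q(t=0) = 280.38×4 + 2.57×266 + 659.75×2 + 18.84×71 = 1121.52 + 683.62 + 1319.5 + 1337.64 = 4462.28
link = 3953.62/4462.28 = 0.886009
Link t=1→t=2:
ΣP(t=2)Q(t=1) = 296.87×5 + 2.50×329 + 441.52×2 + 15.96×76 = 1484.35 + 822.5 + 883.04 + 1212.96 = 4402.85
ΣP(t=1)Q(t=1) = 274.93×5 + 2.41×329 + 544.81×2 + 15.82×76 = 1374.65 + 792.89 + 1089.62 + 1202.32 = 4459.48
link = 4402.85/4459.48 = 0.987301
Chained index = 100 × 0.886009 × 0.987301 = 87.4758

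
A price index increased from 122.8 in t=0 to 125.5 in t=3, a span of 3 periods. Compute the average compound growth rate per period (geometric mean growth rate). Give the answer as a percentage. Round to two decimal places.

Growth factor = (125.5/122.8)^(1/3) = (1.021987)^(1/3) = 1.007276
Growth rate = 1.007276 − 1 = 0.007276 = 0.7276%

0.73%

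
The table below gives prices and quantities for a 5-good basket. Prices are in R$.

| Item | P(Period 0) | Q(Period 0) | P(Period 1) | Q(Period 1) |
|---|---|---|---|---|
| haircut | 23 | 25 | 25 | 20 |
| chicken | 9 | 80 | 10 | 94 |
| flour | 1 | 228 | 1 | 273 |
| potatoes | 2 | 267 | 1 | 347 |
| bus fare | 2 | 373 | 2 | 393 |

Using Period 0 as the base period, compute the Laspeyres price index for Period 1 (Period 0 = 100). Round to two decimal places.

Laspeyres price index uses base-period quantities as weights.
ΣP(Period 1)·Q(Period 0) = 25×25 + 10×80 + 1×228 + 1×267 + 2×373 = 625 + 800 + 228 + 267 + 746 = 2666
ΣP(Period 0)·Q(Period 0) = 23×25 + 9×80 + 1×228 + 2×267 + 2×373 = 575 + 720 + 228 + 534 + 746 = 2803
Index = 2666 / 2803 × 100 = 95.1124

95.11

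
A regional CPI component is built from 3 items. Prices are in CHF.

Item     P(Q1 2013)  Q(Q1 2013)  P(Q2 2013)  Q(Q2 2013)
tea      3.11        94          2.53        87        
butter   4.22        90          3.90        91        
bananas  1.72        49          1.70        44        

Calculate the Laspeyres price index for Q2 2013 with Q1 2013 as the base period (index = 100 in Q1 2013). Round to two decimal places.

Laspeyres price index uses base-period quantities as weights.
ΣP(Q2 2013)·Q(Q1 2013) = 2.53×94 + 3.90×90 + 1.70×49 = 237.82 + 351 + 83.3 = 672.12
ΣP(Q1 2013)·Q(Q1 2013) = 3.11×94 + 4.22×90 + 1.72×49 = 292.34 + 379.8 + 84.28 = 756.42
Index = 672.12 / 756.42 × 100 = 88.8554

88.86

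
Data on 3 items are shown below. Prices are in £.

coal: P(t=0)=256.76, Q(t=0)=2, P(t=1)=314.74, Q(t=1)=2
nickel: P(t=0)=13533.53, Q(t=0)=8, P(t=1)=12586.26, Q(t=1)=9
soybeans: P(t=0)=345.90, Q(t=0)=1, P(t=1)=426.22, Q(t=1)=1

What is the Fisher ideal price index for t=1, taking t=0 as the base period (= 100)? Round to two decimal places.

Laspeyres component (base-period weights):
ΣP(t=1)Q(t=0) = 314.74×2 + 12586.26×8 + 426.22×1 = 629.48 + 100690.08 + 426.22 = 101745.78
ΣP(t=0)Q(t=0) = 256.76×2 + 13533.53×8 + 345.90×1 = 513.52 + 108268.24 + 345.9 = 109127.66
L = 101745.78 / 109127.66 × 100 = 93.2356
Paasche component (current-period weights):
ΣP(t=1)Q(t=1) = 314.74×2 + 12586.26×9 + 426.22×1 = 629.48 + 113276.34 + 426.22 = 114332.04
ΣP(t=0)Q(t=1) = 256.76×2 + 13533.53×9 + 345.90×1 = 513.52 + 121801.77 + 345.9 = 122661.19
P = 114332.04 / 122661.19 × 100 = 93.2096
Fisher = √(L × P) = √(93.2356 × 93.2096) = 93.2226

93.22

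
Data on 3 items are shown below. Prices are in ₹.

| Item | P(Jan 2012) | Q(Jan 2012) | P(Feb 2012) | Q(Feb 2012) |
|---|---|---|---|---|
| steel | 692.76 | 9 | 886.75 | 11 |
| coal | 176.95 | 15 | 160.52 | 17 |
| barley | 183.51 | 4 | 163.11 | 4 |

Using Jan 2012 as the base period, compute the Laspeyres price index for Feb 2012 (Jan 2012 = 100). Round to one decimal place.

Laspeyres price index uses base-period quantities as weights.
ΣP(Feb 2012)·Q(Jan 2012) = 886.75×9 + 160.52×15 + 163.11×4 = 7980.75 + 2407.8 + 652.44 = 11040.99
ΣP(Jan 2012)·Q(Jan 2012) = 692.76×9 + 176.95×15 + 183.51×4 = 6234.84 + 2654.25 + 734.04 = 9623.13
Index = 11040.99 / 9623.13 × 100 = 114.7339

114.7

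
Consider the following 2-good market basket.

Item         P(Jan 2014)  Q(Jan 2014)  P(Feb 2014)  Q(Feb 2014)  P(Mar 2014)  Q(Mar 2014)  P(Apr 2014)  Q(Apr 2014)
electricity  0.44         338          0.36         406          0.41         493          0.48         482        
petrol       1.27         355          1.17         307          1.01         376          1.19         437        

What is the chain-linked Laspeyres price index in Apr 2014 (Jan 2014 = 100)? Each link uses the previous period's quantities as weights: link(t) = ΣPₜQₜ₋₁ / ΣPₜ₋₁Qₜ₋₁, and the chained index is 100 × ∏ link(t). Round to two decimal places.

99.29

Link Jan 2014→Feb 2014:
ΣP(Feb 2014)Q(Jan 2014) = 0.36×338 + 1.17×355 = 121.68 + 415.35 = 537.03
ΣP(Jan 2014)Q(Jan 2014) = 0.44×338 + 1.27×355 = 148.72 + 450.85 = 599.57
link = 537.03/599.57 = 0.895692
Link Feb 2014→Mar 2014:
ΣP(Mar 2014)Q(Feb 2014) = 0.41×406 + 1.01×307 = 166.46 + 310.07 = 476.53
ΣP(Feb 2014)Q(Feb 2014) = 0.36×406 + 1.17×307 = 146.16 + 359.19 = 505.35
link = 476.53/505.35 = 0.942970
Link Mar 2014→Apr 2014:
ΣP(Apr 2014)Q(Mar 2014) = 0.48×493 + 1.19×376 = 236.64 + 447.44 = 684.08
ΣP(Mar 2014)Q(Mar 2014) = 0.41×493 + 1.01×376 = 202.13 + 379.76 = 581.89
link = 684.08/581.89 = 1.175617
Chained index = 100 × 0.895692 × 0.942970 × 1.175617 = 99.2939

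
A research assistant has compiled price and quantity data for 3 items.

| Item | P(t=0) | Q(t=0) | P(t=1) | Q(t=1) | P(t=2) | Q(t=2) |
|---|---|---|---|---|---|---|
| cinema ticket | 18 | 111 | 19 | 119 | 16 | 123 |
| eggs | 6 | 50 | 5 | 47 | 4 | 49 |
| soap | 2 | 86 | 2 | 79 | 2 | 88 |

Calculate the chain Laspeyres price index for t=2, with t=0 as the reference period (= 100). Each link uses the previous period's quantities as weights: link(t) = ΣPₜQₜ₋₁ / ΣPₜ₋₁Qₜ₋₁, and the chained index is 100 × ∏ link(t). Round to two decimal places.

Link t=0→t=1:
ΣP(t=1)Q(t=0) = 19×111 + 5×50 + 2×86 = 2109 + 250 + 172 = 2531
ΣP(t=0)Q(t=0) = 18×111 + 6×50 + 2×86 = 1998 + 300 + 172 = 2470
link = 2531/2470 = 1.024696
Link t=1→t=2:
ΣP(t=2)Q(t=1) = 16×119 + 4×47 + 2×79 = 1904 + 188 + 158 = 2250
ΣP(t=1)Q(t=1) = 19×119 + 5×47 + 2×79 = 2261 + 235 + 158 = 2654
link = 2250/2654 = 0.847777
Chained index = 100 × 1.024696 × 0.847777 = 86.8714

86.87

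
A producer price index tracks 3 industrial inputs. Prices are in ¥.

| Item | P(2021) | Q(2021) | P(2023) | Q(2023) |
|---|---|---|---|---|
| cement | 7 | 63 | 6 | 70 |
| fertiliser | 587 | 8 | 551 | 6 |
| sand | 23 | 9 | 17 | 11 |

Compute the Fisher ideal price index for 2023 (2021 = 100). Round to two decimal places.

Laspeyres component (base-period weights):
ΣP(2023)Q(2021) = 6×63 + 551×8 + 17×9 = 378 + 4408 + 153 = 4939
ΣP(2021)Q(2021) = 7×63 + 587×8 + 23×9 = 441 + 4696 + 207 = 5344
L = 4939 / 5344 × 100 = 92.4214
Paasche component (current-period weights):
ΣP(2023)Q(2023) = 6×70 + 551×6 + 17×11 = 420 + 3306 + 187 = 3913
ΣP(2021)Q(2023) = 7×70 + 587×6 + 23×11 = 490 + 3522 + 253 = 4265
P = 3913 / 4265 × 100 = 91.7468
Fisher = √(L × P) = √(92.4214 × 91.7468) = 92.0835

92.08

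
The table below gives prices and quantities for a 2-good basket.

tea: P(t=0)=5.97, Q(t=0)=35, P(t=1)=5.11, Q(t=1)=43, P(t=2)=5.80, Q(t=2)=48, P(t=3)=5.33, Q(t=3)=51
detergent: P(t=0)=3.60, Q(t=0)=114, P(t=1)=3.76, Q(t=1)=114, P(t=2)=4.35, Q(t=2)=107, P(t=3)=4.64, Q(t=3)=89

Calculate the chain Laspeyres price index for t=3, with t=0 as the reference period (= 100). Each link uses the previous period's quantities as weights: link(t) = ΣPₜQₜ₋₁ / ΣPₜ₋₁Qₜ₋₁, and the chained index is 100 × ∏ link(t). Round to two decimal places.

Link t=0→t=1:
ΣP(t=1)Q(t=0) = 5.11×35 + 3.76×114 = 178.85 + 428.64 = 607.49
ΣP(t=0)Q(t=0) = 5.97×35 + 3.60×114 = 208.95 + 410.4 = 619.35
link = 607.49/619.35 = 0.980851
Link t=1→t=2:
ΣP(t=2)Q(t=1) = 5.80×43 + 4.35×114 = 249.4 + 495.9 = 745.3
ΣP(t=1)Q(t=1) = 5.11×43 + 3.76×114 = 219.73 + 428.64 = 648.37
link = 745.3/648.37 = 1.149498
Link t=2→t=3:
ΣP(t=3)Q(t=2) = 5.33×48 + 4.64×107 = 255.84 + 496.48 = 752.32
ΣP(t=2)Q(t=2) = 5.80×48 + 4.35×107 = 278.4 + 465.45 = 743.85
link = 752.32/743.85 = 1.011387
Chained index = 100 × 0.980851 × 1.149498 × 1.011387 = 114.0324

114.03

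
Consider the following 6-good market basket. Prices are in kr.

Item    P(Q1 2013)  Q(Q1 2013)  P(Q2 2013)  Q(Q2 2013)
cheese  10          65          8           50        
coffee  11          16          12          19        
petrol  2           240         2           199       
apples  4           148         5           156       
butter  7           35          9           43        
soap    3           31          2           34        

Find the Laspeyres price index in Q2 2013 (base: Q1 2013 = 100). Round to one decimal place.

103.3

Laspeyres price index uses base-period quantities as weights.
ΣP(Q2 2013)·Q(Q1 2013) = 8×65 + 12×16 + 2×240 + 5×148 + 9×35 + 2×31 = 520 + 192 + 480 + 740 + 315 + 62 = 2309
ΣP(Q1 2013)·Q(Q1 2013) = 10×65 + 11×16 + 2×240 + 4×148 + 7×35 + 3×31 = 650 + 176 + 480 + 592 + 245 + 93 = 2236
Index = 2309 / 2236 × 100 = 103.2648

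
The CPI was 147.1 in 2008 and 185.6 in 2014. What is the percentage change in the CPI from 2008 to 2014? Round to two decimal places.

26.17%

Change = (185.6 − 147.1) / 147.1 × 100
       = 38.5 / 147.1 × 100 = 26.1727%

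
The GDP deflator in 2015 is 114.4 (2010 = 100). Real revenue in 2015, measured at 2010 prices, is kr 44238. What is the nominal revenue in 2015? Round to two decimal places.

Nominal = Real × (Index/100) = 44238 × (114.4/100)
        = 44238 × 1.144 = 50608.2720

50608.27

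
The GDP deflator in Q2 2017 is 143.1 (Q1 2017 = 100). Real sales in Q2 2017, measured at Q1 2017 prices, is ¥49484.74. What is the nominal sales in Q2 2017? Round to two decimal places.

Nominal = Real × (Index/100) = 49484.74 × (143.1/100)
        = 49484.74 × 1.431 = 70812.6629

70812.66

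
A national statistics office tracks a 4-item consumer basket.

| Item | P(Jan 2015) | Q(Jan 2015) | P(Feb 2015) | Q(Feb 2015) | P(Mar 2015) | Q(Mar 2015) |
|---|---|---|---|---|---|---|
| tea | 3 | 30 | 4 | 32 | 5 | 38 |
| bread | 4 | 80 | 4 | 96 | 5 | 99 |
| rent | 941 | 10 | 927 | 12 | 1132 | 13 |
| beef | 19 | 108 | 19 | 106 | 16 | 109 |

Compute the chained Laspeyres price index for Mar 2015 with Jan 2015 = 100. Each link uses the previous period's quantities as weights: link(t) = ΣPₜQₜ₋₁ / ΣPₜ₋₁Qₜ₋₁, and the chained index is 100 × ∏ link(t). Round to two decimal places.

Link Jan 2015→Feb 2015:
ΣP(Feb 2015)Q(Jan 2015) = 4×30 + 4×80 + 927×10 + 19×108 = 120 + 320 + 9270 + 2052 = 11762
ΣP(Jan 2015)Q(Jan 2015) = 3×30 + 4×80 + 941×10 + 19×108 = 90 + 320 + 9410 + 2052 = 11872
link = 11762/11872 = 0.990735
Link Feb 2015→Mar 2015:
ΣP(Mar 2015)Q(Feb 2015) = 5×32 + 5×96 + 1132×12 + 16×106 = 160 + 480 + 13584 + 1696 = 15920
ΣP(Feb 2015)Q(Feb 2015) = 4×32 + 4×96 + 927×12 + 19×106 = 128 + 384 + 11124 + 2014 = 13650
link = 15920/13650 = 1.166300
Chained index = 100 × 0.990735 × 1.166300 = 115.5494

115.55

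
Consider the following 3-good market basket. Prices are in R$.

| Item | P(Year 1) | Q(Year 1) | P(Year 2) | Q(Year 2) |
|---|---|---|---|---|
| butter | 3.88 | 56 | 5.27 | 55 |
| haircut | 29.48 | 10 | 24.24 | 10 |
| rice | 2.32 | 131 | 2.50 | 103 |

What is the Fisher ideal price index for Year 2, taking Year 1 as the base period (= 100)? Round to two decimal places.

105.85

Laspeyres component (base-period weights):
ΣP(Year 2)Q(Year 1) = 5.27×56 + 24.24×10 + 2.50×131 = 295.12 + 242.4 + 327.5 = 865.02
ΣP(Year 1)Q(Year 1) = 3.88×56 + 29.48×10 + 2.32×131 = 217.28 + 294.8 + 303.92 = 816
L = 865.02 / 816 × 100 = 106.0074
Paasche component (current-period weights):
ΣP(Year 2)Q(Year 2) = 5.27×55 + 24.24×10 + 2.50×103 = 289.85 + 242.4 + 257.5 = 789.75
ΣP(Year 1)Q(Year 2) = 3.88×55 + 29.48×10 + 2.32×103 = 213.4 + 294.8 + 238.96 = 747.16
P = 789.75 / 747.16 × 100 = 105.7003
Fisher = √(L × P) = √(106.0074 × 105.7003) = 105.8537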